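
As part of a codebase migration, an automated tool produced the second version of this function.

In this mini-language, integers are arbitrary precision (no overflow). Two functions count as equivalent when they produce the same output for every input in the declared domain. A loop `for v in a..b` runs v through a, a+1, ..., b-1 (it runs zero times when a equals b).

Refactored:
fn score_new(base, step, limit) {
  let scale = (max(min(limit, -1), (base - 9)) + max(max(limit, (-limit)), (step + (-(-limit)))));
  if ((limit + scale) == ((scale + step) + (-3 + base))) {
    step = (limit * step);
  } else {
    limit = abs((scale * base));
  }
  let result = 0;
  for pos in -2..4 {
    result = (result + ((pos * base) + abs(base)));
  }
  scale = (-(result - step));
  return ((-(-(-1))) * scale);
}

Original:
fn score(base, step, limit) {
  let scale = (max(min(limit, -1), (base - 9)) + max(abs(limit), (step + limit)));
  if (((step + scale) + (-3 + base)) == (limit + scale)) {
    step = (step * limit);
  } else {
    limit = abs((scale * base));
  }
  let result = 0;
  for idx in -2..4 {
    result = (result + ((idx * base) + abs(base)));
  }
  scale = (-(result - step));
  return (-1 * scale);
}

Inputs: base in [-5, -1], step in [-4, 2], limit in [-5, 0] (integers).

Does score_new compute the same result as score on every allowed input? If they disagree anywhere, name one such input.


Changes here: local variable names differ, plus min/max/abs usage differs; the full 210-point sweep finds no disagreement.
verdict: equivalent


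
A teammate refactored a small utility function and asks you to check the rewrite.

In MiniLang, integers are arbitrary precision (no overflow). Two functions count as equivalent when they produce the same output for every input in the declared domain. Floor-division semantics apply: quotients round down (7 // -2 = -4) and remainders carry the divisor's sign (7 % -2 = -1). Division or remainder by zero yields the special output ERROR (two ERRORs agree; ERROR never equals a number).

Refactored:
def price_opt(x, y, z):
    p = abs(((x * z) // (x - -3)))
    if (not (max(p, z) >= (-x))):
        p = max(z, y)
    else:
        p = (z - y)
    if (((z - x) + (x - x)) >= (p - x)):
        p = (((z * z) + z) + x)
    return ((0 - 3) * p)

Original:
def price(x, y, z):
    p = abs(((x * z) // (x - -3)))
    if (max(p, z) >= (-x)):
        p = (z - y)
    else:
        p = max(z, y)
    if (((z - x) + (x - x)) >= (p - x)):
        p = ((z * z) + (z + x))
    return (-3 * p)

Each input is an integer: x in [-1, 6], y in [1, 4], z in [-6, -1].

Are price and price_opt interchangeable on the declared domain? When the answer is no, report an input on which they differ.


Reading the diff, among the changes: arithmetic usage differs; constant usage differs; boolean connective usage differs.
Tracing x=5, y=4, z=-2: price: p=2, then (max(p, z) >= (-x)) is true, then p=-6, then (((z - x) + (x - x)) >= (p - x)) is true, then p=7, then returns -21 | price_opt: p=2, then (not (max(p, z) >= (-x))) is false, then p=-6, then (((z - x) + (x - x)) >= (p - x)) is true, then p=7, then returns -21 — matching result -21.
Every one of the 192 inputs gives matching results.
verdict: equivalent


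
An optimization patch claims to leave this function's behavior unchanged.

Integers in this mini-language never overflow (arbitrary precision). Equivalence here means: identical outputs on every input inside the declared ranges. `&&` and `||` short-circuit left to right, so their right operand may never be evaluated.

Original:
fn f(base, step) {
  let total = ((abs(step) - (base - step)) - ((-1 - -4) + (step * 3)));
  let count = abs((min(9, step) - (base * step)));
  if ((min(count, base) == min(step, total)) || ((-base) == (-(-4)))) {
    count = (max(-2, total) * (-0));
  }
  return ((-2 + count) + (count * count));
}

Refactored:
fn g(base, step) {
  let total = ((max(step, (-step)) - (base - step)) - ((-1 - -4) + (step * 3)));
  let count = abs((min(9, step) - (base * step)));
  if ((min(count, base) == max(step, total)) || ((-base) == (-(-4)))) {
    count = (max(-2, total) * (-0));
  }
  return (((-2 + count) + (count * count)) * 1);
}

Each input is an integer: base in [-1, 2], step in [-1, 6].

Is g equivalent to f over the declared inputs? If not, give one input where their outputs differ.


These are not equivalent — on base=-1, step=-1 the outputs split (-2 vs 4).
f: total = 1; count = 2; ((min(count, base) == min(step, total)) || ((-base) == (-(-4)))) -> true; count = 0; return -2
g: total = 1; count = 2; ((min(count, base) == max(step, total)) || ((-base) == (-(-4)))) -> false; return 4
verdict: not equivalent; witness: base=-1, step=-1


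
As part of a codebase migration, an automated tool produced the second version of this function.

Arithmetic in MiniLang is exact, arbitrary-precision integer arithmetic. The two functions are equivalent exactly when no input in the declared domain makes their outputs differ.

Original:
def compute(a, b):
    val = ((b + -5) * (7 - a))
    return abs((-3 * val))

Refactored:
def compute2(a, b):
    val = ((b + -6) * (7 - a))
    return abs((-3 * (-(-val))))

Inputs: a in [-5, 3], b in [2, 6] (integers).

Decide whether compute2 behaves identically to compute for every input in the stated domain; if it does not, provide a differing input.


Take a=-5, b=2.
compute: val = -36; return 108
compute2: val = -48; return 144
108 != 144, so the rewrite changes behavior.
verdict: not equivalent; witness: a=-5, b=2


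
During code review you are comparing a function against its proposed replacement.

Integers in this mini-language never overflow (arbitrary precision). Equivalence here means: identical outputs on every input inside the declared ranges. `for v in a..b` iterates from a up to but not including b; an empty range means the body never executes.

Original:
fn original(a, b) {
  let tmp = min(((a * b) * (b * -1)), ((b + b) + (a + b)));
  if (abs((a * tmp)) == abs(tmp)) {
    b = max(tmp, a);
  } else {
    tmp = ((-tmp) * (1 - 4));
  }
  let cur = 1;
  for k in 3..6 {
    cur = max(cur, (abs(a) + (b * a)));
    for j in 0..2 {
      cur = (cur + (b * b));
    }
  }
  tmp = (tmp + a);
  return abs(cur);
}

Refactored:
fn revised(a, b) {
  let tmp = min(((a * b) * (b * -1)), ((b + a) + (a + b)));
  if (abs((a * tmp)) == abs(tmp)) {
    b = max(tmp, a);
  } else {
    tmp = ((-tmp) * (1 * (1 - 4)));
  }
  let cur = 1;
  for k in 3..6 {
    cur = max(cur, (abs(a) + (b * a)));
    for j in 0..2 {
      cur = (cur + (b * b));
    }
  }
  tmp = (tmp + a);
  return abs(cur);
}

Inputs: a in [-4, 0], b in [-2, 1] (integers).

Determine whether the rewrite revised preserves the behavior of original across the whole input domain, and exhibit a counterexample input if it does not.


These are not equivalent — on a=-3, b=1 the outputs split (3 vs 7).
original: tmp = 0; (abs((a * tmp)) == abs(tmp)) -> true; b = 0; cur = 1; [k=3]; cur = 3; [j=0]; cur = 3; [j=1]; cur = 3; [k=4]; cur = 3; [j=0]; cur = 3; [j=1]; cur = 3; [k=5]; cur = 3; [j=0]; cur = 3; [j=1]; cur = 3; tmp = -3; return 3
revised: tmp = -4; (abs((a * tmp)) == abs(tmp)) -> false; tmp = -12; cur = 1; [k=3]; cur = 1; [j=0]; cur = 2; [j=1]; cur = 3; [k=4]; cur = 3; [j=0]; cur = 4; [j=1]; cur = 5; [k=5]; cur = 5; [j=0]; cur = 6; [j=1]; cur = 7; tmp = -15; return 7
verdict: not equivalent; witness: a=-3, b=1


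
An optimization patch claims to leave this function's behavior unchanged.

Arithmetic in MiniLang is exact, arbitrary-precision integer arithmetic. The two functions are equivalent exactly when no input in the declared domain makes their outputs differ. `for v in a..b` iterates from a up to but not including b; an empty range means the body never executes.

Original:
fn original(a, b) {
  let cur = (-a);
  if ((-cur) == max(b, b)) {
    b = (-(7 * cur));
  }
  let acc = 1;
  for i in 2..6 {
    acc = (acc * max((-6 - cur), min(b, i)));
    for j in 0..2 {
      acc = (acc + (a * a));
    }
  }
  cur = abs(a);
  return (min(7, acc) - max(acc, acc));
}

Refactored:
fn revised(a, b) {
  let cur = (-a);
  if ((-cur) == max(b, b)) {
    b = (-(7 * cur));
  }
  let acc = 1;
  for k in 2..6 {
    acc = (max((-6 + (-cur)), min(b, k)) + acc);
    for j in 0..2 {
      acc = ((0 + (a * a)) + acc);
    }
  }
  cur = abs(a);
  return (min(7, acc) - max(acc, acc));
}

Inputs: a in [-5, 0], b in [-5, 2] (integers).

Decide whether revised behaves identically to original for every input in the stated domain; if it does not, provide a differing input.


Run the pair on a=-5, b=-5.
original: cur becomes 5; next ((-cur) == max(b, b)) evaluates to true; next b becomes -35; next acc becomes 1; next at i=2:; next acc becomes -11; next at j=0:; next acc becomes 14; next at j=1:; next acc becomes 39; next at i=3:; next acc becomes -429; next at j=0:; next acc becomes -404; next at j=1:; next acc becomes -379; next at i=4:; next acc becomes 4169; next at j=0:; next acc becomes 4194; next at j=1:; next acc becomes 4219; next at i=5:; next acc becomes -46409; next at j=0:; next acc becomes -46384; next at j=1:; next acc becomes -46359; next cur becomes 5; next final value 0
revised: cur becomes 5; next ((-cur) == max(b, b)) evaluates to true; next b becomes -35; next acc becomes 1; next at k=2:; next acc becomes -10; next at j=0:; next acc becomes 15; next at j=1:; next acc becomes 40; next at k=3:; next acc becomes 29; next at j=0:; next acc becomes 54; next at j=1:; next acc becomes 79; next at k=4:; next acc becomes 68; next at j=0:; next acc becomes 93; next at j=1:; next acc becomes 118; next at k=5:; next acc becomes 107; next at j=0:; next acc becomes 132; next at j=1:; next acc becomes 157; next cur becomes 5; next final value -150
0 against -150: the behavior changed.
verdict: not equivalent; witness: a=-5, b=-5


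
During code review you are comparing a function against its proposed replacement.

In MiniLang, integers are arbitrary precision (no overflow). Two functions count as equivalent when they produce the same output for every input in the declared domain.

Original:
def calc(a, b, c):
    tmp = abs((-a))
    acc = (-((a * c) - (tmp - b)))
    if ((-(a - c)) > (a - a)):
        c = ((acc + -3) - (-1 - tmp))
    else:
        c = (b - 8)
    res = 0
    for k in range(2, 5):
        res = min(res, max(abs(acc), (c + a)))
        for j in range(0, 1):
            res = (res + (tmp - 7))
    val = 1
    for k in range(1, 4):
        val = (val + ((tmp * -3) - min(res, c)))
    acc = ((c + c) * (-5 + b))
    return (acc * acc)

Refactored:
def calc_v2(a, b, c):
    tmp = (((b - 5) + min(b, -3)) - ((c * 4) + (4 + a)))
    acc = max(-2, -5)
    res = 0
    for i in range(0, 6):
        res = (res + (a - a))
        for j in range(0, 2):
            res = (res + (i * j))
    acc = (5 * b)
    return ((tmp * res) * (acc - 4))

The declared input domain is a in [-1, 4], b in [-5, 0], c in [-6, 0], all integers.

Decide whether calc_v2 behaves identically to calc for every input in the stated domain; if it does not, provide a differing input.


Evaluate both at a=-1, b=-5, c=-6.
calc: tmp := 1 | acc := 0 | ((-(a - c)) > (a - a)): false | c := -13 | res := 0 | iter k=2: | res := 0 | iter j=0: | res := -6 | iter k=3: | res := -6 | iter j=0: | res := -12 | iter k=4: | res := -12 | iter j=0: | res := -18 | val := 1 | iter k=1: | val := 16 | iter k=2: | val := 31 | iter k=3: | val := 46 | acc := 260 | result 67600
calc_v2: tmp := 6 | acc := -2 | res := 0 | iter i=0: | res := 0 | iter j=0: | res := 0 | iter j=1: | res := 0 | iter i=1: | res := 0 | iter j=0: | res := 0 | iter j=1: | res := 1 | iter i=2: | res := 1 | iter j=0: | res := 1 | iter j=1: | res := 3 | iter i=3: | res := 3 | iter j=0: | res := 3 | iter j=1: | res := 6 | iter i=4: | res := 6 | iter j=0: | res := 6 | iter j=1: | res := 10 | iter i=5: | res := 10 | iter j=0: | res := 10 | iter j=1: | res := 15 | acc := -25 | result -2610
67600 != -2610, so the rewrite changes behavior.
verdict: not equivalent; witness: a=-1, b=-5, c=-6


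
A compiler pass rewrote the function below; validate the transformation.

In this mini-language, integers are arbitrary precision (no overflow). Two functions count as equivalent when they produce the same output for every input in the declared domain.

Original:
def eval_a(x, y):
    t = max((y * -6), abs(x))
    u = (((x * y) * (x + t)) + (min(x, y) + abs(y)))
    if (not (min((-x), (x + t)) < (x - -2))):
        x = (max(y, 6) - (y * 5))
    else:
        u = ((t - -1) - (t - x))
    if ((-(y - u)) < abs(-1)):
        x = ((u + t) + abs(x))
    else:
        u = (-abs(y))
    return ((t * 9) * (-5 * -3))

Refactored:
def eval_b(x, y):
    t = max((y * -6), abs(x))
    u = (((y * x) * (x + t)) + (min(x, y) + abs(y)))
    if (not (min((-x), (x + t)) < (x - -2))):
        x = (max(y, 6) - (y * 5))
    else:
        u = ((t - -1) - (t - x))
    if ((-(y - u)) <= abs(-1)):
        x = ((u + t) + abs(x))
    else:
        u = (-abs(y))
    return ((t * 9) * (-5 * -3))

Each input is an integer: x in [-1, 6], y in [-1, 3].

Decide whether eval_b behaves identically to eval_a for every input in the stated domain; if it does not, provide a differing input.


The one real change (`((-(y - u)) < abs(-1))` became `((-(y - u)) <= abs(-1))`) has no effect anywhere in the declared ranges.
Spot check at x=0, y=1 — eval_a: t := 0 | u := 1 | (not (min((-x), (x + t)) < (x - -2))): false | u := 1 | ((-(y - u)) < abs(-1)): true | x := 1 | result 0. eval_b: t := 0 | u := 1 | (not (min((-x), (x + t)) < (x - -2))): false | u := 1 | ((-(y - u)) <= abs(-1)): true | x := 1 | result 0. Both give 0.
An exhaustive pass over the 40 declared inputs shows identical outputs.
verdict: equivalent


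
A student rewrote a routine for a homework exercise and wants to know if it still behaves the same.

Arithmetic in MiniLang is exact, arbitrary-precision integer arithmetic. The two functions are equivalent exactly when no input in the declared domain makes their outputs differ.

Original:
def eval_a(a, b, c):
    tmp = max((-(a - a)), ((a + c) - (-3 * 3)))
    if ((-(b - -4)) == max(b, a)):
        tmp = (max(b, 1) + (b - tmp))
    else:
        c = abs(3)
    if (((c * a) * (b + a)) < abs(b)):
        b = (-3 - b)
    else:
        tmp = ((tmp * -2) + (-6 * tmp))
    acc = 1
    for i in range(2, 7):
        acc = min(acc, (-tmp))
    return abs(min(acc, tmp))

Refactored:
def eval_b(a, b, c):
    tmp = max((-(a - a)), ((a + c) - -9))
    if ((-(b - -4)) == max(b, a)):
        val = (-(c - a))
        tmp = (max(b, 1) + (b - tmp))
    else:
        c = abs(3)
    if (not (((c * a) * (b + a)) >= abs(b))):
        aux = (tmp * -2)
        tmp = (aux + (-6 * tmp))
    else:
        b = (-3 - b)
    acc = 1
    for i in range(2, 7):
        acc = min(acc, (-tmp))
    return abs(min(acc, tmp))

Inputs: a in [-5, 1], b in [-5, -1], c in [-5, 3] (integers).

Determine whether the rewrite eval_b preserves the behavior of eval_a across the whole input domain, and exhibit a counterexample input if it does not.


At a=-5, b=-5, c=-3: eval_a gives 8, eval_b gives 1.
verdict: not equivalent; witness: a=-5, b=-5, c=-3


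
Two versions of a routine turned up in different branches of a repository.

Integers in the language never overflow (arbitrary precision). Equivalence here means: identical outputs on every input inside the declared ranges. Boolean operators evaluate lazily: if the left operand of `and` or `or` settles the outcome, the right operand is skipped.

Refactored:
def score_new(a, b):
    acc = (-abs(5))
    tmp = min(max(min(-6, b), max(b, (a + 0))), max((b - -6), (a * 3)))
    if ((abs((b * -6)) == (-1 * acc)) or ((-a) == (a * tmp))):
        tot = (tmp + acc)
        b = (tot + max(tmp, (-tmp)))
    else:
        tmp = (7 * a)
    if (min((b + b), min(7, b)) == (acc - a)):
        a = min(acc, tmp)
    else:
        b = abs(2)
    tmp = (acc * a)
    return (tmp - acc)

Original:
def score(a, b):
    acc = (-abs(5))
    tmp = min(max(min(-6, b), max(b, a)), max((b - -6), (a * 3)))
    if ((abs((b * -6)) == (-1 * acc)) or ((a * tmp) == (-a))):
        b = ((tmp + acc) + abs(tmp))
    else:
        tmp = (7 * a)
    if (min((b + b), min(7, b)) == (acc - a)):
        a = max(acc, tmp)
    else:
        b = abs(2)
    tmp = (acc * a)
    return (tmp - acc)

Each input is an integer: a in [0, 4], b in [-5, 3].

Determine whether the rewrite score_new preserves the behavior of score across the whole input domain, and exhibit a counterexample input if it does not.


Try a=1, b=-3.
score: acc becomes -5; next tmp becomes 1; next ((abs((b * -6)) == (-1 * acc)) or ((a * tmp) == (-a))) evaluates to false; next tmp becomes 7; next (min((b + b), min(7, b)) == (acc - a)) evaluates to true; next a becomes 7; next tmp becomes -35; next final value -30
score_new: acc becomes -5; next tmp becomes 1; next ((abs((b * -6)) == (-1 * acc)) or ((-a) == (a * tmp))) evaluates to false; next tmp becomes 7; next (min((b + b), min(7, b)) == (acc - a)) evaluates to true; next a becomes -5; next tmp becomes 25; next final value 30
-30 vs 30 — the two versions disagree here.
verdict: not equivalent; witness: a=1, b=-3


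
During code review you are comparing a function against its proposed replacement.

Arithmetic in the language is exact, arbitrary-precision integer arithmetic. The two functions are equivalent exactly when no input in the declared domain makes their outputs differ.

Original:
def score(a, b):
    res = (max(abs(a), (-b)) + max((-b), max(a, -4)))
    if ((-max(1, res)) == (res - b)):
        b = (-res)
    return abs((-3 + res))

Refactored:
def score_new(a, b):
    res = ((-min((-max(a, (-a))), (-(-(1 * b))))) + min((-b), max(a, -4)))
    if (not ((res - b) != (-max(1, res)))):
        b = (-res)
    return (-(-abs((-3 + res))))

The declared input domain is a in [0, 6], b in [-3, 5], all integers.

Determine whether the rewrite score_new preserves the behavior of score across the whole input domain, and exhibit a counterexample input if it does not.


Take a=0, b=-3.
score: res = 6; ((-max(1, res)) == (res - b)) -> false; return 3
score_new: res = 3; (not ((res - b) != (-max(1, res)))) -> false; return 0
3 vs 0 — the two versions disagree here.
verdict: not equivalent; witness: a=0, b=-3


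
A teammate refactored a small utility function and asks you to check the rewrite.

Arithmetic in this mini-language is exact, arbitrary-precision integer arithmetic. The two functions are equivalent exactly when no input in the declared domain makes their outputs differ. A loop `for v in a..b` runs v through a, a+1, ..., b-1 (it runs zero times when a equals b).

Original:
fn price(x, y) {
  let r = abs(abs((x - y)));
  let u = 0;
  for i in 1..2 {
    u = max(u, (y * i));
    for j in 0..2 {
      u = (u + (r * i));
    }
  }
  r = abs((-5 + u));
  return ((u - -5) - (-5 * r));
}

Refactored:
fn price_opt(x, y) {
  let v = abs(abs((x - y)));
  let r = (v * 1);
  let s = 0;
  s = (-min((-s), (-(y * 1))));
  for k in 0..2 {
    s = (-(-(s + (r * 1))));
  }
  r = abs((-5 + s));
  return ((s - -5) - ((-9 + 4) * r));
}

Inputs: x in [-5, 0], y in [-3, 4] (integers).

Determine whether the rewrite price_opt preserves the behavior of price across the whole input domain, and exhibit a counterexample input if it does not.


The two are interchangeable: min/max/abs usage differs; also local variable names differ; also constant usage differs; also loop structure differs; also arithmetic usage differs, and every declared input agrees.
One worked example (x=-3, y=-1) — price: r = 2; u = 0; [i=1]; u = 0; [j=0]; u = 2; [j=1]; u = 4; r = 1; return 14; price_opt: v = 2; r = 2; s = 0; s = 0; [k=0]; s = 2; [k=1]; s = 4; r = 1; return 14; agreement on 14.
Checked all 48 inputs in the declared domain: the outputs agree on every one.
verdict: equivalent


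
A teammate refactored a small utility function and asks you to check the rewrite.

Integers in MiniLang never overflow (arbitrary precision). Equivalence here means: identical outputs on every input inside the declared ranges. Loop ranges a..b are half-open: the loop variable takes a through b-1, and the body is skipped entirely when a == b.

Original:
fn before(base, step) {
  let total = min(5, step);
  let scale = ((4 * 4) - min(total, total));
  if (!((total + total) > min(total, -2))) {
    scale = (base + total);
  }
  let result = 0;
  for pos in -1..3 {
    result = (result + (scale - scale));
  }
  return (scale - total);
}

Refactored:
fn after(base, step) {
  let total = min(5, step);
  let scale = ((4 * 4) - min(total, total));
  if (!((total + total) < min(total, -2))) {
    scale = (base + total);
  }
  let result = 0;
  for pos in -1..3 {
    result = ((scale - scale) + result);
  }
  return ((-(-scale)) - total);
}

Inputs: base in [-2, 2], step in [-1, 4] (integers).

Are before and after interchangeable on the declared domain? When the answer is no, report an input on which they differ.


These are not equivalent — on base=-2, step=0 the outputs split (16 vs -2).
before: total=0, then scale=16, then (!((total + total) > min(total, -2))) is false, then result=0, then (pos=-1), then result=0, then (pos=0), then result=0, then (pos=1), then result=0, then (pos=2), then result=0, then returns 16
after: total=0, then scale=16, then (!((total + total) < min(total, -2))) is true, then scale=-2, then result=0, then (pos=-1), then result=0, then (pos=0), then result=0, then (pos=1), then result=0, then (pos=2), then result=0, then returns -2
verdict: not equivalent; witness: base=-2, step=0


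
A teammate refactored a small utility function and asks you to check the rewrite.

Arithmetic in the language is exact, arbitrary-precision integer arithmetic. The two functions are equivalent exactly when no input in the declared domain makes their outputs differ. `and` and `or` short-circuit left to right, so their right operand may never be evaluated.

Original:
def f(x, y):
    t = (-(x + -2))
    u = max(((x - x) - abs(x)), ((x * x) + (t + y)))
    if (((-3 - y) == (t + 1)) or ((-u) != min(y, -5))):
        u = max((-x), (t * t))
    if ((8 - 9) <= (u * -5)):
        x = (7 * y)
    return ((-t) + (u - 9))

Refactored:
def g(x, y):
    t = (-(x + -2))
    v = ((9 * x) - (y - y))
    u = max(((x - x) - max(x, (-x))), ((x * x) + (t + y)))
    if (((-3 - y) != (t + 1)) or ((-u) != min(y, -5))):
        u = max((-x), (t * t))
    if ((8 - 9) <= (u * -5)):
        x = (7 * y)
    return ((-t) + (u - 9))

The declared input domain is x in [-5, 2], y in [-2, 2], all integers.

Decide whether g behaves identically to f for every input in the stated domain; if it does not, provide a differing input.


The rewrite breaks on x=-1, y=1, where the results are -7 and -3.
f: t becomes 3; next u becomes 5; next (((-3 - y) == (t + 1)) or ((-u) != min(y, -5))) evaluates to false; next ((8 - 9) <= (u * -5)) evaluates to false; next final value -7
g: t becomes 3; next v becomes -9; next u becomes 5; next (((-3 - y) != (t + 1)) or ((-u) != min(y, -5))) evaluates to true; next u becomes 9; next ((8 - 9) <= (u * -5)) evaluates to false; next final value -3
verdict: not equivalent; witness: x=-1, y=1


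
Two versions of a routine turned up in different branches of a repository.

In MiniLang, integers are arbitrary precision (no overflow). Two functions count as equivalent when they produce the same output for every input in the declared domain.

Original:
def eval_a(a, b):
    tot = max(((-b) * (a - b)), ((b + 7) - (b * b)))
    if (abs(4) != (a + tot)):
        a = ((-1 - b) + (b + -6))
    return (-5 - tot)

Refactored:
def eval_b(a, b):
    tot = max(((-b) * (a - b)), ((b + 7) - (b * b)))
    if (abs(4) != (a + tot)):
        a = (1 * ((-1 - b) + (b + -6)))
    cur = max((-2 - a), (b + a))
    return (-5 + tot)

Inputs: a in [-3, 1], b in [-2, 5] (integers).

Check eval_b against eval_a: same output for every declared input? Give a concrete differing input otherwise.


Evaluate both at a=-3, b=-2.
eval_a: tot=1, then (abs(4) != (a + tot)) is true, then a=-7, then returns -6
eval_b: tot=1, then (abs(4) != (a + tot)) is true, then a=-7, then cur=5, then returns -4
-6 vs -4 — the two versions disagree here.
verdict: not equivalent; witness: a=-3, b=-2


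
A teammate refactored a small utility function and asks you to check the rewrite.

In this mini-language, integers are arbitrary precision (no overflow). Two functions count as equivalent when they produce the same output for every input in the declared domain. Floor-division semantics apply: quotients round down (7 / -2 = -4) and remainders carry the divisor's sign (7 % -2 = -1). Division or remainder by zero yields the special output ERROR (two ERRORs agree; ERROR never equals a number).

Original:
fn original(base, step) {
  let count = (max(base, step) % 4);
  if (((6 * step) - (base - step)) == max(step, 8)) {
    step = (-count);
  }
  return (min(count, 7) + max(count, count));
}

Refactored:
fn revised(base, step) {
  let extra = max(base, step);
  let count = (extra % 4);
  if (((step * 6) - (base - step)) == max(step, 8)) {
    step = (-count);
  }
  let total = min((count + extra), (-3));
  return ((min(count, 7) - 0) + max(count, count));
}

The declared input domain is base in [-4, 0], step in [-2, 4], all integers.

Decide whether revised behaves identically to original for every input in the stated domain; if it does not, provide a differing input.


Reading the diff, among the changes: constant usage differs; and statement counts differ; and min/max/abs usage differs; and local variable names differ; and arithmetic usage differs.
Spot check at base=-4, step=1 — original: count = 1; (((6 * step) - (base - step)) == max(step, 8)) -> false; return 2. revised: extra = 1; count = 1; (((step * 6) - (base - step)) == max(step, 8)) -> false; total = -3; return 2. Both give 2.
An exhaustive pass over the 35 declared inputs shows identical outputs.
verdict: equivalent


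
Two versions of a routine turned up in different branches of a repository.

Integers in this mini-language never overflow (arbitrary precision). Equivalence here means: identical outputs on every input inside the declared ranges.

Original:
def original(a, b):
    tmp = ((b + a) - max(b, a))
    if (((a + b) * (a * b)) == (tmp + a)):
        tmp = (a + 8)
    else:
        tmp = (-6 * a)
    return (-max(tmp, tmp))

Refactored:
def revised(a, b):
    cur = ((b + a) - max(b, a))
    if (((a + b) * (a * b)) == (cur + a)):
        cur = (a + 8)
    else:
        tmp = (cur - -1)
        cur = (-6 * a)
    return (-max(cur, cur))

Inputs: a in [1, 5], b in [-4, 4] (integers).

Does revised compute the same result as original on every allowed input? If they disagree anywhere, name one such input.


Side by side, the visible changes include: constant usage differs; local variable names differ; statement counts differ; arithmetic usage differs.
One worked example (a=5, b=3) — original: tmp=3, then (((a + b) * (a * b)) == (tmp + a)) is false, then tmp=-30, then returns 30; revised: cur=3, then (((a + b) * (a * b)) == (cur + a)) is false, then tmp=4, then cur=-30, then returns 30; agreement on 30.
Every one of the 45 inputs gives matching results.
verdict: equivalent


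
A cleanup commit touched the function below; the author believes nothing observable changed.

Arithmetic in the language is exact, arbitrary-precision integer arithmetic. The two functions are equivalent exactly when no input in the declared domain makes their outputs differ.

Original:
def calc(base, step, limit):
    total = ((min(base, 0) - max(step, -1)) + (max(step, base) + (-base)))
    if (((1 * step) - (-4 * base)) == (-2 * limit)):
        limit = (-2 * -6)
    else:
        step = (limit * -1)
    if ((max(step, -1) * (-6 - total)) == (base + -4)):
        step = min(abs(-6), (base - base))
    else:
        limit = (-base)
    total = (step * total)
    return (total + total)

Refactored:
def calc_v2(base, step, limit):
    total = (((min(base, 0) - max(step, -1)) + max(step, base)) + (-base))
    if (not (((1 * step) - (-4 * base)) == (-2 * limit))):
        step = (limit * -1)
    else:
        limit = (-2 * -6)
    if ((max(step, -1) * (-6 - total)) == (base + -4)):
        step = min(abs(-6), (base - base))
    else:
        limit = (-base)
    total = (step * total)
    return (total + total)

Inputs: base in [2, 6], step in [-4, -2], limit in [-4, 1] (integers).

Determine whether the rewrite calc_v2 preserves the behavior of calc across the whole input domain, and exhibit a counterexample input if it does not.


Comparing the listings, the differences include: boolean connective usage differs.
As a probe, take base=4, step=-2, limit=0: calc runs total becomes 1; next (((1 * step) - (-4 * base)) == (-2 * limit)) evaluates to false; next step becomes 0; next ((max(step, -1) * (-6 - total)) == (base + -4)) evaluates to true; next step becomes 0; next total becomes 0; next final value 0; calc_v2 runs total becomes 1; next (not (((1 * step) - (-4 * base)) == (-2 * limit))) evaluates to true; next step becomes 0; next ((max(step, -1) * (-6 - total)) == (base + -4)) evaluates to true; next step becomes 0; next total becomes 0; next final value 0; both end at 0.
An exhaustive pass over the 90 declared inputs shows identical outputs.
verdict: equivalent


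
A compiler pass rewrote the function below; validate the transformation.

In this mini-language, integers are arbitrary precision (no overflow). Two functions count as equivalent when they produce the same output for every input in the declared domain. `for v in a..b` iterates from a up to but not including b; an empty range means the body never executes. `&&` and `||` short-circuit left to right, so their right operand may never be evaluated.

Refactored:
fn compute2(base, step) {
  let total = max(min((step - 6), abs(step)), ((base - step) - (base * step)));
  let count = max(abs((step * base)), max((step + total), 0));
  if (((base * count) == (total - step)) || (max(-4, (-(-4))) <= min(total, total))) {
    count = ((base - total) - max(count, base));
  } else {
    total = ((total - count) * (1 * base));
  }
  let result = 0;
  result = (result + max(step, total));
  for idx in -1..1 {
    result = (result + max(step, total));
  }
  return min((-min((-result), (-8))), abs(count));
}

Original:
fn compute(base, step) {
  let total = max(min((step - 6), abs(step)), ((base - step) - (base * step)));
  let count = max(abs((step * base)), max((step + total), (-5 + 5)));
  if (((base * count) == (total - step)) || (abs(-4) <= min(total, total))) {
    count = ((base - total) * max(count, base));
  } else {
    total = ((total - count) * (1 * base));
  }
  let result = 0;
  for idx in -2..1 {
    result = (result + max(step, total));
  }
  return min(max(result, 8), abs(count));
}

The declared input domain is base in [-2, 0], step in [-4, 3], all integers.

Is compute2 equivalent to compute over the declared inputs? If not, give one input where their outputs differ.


Try base=0, step=-4.
compute: total = 4; count = 0; (((base * count) == (total - step)) || (abs(-4) <= min(total, total))) -> true; count = 0; result = 0; [idx=-2]; result = 4; [idx=-1]; result = 8; [idx=0]; result = 12; return 0
compute2: total = 4; count = 0; (((base * count) == (total - step)) || (max(-4, (-(-4))) <= min(total, total))) -> true; count = -4; result = 0; result = 4; [idx=-1]; result = 8; [idx=0]; result = 12; return 4
0 vs 4 — the two versions disagree here.
verdict: not equivalent; witness: base=0, step=-4


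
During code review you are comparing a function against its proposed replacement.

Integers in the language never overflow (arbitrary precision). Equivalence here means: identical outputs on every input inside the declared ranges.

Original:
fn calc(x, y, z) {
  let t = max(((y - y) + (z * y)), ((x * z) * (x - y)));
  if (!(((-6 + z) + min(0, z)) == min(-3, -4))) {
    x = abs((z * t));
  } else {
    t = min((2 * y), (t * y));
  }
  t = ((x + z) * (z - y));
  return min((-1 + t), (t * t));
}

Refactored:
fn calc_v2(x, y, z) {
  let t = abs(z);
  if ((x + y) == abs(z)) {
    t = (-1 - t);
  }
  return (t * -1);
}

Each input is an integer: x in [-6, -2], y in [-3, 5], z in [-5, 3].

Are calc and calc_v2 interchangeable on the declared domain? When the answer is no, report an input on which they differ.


Input x=-6, y=-3, z=-5: -141 from calc versus -5 from calc_v2.
verdict: not equivalent; witness: x=-6, y=-3, z=-5


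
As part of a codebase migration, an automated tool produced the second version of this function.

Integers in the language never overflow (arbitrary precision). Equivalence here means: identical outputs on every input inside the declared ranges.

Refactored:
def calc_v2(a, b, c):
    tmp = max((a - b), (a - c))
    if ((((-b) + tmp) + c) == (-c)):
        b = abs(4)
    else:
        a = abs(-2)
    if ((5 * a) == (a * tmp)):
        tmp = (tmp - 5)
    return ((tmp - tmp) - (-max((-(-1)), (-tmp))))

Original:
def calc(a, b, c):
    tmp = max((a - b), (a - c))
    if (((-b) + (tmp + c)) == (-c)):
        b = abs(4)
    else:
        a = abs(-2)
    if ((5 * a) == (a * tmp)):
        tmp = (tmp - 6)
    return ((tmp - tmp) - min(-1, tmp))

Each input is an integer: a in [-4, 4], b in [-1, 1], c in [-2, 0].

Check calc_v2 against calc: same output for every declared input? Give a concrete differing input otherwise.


These are not equivalent — on a=0, b=-1, c=-1 the outputs split (5 vs 4).
calc: tmp := 1 | (((-b) + (tmp + c)) == (-c)): true | b := 4 | ((5 * a) == (a * tmp)): true | tmp := -5 | result 5
calc_v2: tmp := 1 | ((((-b) + tmp) + c) == (-c)): true | b := 4 | ((5 * a) == (a * tmp)): true | tmp := -4 | result 4
verdict: not equivalent; witness: a=0, b=-1, c=-1


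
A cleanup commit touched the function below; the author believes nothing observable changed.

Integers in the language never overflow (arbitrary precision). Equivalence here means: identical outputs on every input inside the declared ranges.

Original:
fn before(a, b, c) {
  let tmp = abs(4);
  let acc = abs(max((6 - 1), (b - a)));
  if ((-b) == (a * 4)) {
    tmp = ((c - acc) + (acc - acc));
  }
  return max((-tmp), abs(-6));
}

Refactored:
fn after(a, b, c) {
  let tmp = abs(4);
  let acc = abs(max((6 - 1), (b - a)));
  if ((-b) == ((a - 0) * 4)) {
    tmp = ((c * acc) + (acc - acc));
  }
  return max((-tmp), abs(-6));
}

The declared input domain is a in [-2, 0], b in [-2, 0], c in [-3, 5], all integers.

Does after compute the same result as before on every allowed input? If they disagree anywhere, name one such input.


Run the pair on a=0, b=0, c=-3.
before: tmp=4, then acc=5, then ((-b) == (a * 4)) is true, then tmp=-8, then returns 8
after: tmp=4, then acc=5, then ((-b) == ((a - 0) * 4)) is true, then tmp=-15, then returns 15
8 and 15 differ, so these are not the same function on this domain.
verdict: not equivalent; witness: a=0, b=0, c=-3


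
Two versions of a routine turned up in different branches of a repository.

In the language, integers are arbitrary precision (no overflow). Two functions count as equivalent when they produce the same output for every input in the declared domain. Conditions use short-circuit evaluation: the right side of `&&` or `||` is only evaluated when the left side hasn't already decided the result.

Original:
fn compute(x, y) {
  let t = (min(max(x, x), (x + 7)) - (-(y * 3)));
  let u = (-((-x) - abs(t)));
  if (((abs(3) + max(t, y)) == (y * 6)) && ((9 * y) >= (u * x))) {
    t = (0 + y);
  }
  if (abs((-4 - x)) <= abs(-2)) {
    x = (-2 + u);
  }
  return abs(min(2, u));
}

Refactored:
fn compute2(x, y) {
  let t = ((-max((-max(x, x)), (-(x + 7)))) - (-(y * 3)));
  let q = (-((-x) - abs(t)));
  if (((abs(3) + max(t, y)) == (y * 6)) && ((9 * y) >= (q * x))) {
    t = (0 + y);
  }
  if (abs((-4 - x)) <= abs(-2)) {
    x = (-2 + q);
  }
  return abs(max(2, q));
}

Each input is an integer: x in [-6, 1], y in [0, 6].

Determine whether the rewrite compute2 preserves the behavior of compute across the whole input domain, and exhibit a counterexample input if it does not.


Not equivalent: x=-6, y=0 separates them (0 vs 2).
compute: t := -6 | u := 0 | (((abs(3) + max(t, y)) == (y * 6)) && ((9 * y) >= (u * x))): false | (abs((-4 - x)) <= abs(-2)): true | x := -2 | result 0
compute2: t := -6 | q := 0 | (((abs(3) + max(t, y)) == (y * 6)) && ((9 * y) >= (q * x))): false | (abs((-4 - x)) <= abs(-2)): true | x := -2 | result 2
verdict: not equivalent; witness: x=-6, y=0


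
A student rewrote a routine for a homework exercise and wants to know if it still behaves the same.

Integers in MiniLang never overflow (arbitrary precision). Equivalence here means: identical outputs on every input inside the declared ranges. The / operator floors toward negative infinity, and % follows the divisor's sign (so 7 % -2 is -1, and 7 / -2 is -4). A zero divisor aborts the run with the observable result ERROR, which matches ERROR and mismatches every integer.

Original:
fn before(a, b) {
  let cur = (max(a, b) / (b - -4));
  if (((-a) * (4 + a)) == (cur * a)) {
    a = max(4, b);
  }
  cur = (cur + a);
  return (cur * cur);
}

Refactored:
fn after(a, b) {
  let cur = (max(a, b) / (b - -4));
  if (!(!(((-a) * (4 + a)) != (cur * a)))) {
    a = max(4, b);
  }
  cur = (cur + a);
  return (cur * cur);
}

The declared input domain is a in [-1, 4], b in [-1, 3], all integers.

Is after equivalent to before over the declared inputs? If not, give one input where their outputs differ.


There is a counterexample at a=-1, b=-1: 4 on one side, 9 on the other.
before: cur := -1 | (((-a) * (4 + a)) == (cur * a)): false | cur := -2 | result 4
after: cur := -1 | (!(!(((-a) * (4 + a)) != (cur * a)))): true | a := 4 | cur := 3 | result 9
verdict: not equivalent; witness: a=-1, b=-1


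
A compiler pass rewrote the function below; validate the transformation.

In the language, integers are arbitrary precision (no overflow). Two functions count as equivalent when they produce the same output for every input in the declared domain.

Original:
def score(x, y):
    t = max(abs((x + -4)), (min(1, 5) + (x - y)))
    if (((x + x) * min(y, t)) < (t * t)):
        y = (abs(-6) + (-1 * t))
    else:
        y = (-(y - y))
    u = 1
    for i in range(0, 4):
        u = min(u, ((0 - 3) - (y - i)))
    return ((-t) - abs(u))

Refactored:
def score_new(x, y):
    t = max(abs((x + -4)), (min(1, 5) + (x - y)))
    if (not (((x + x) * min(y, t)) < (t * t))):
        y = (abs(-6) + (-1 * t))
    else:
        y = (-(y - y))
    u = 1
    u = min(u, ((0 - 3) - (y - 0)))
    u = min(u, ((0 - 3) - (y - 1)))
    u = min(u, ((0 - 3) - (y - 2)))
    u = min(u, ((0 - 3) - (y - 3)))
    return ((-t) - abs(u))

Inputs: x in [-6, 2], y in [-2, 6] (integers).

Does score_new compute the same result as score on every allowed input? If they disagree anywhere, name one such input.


Not equivalent: x=-6, y=-2 separates them (-11 vs -13).
score: t=10, then (((x + x) * min(y, t)) < (t * t)) is true, then y=-4, then u=1, then (i=0), then u=1, then (i=1), then u=1, then (i=2), then u=1, then (i=3), then u=1, then returns -11
score_new: t=10, then (not (((x + x) * min(y, t)) < (t * t))) is false, then y=0, then u=1, then u=-3, then u=-3, then u=-3, then u=-3, then returns -13
verdict: not equivalent; witness: x=-6, y=-2


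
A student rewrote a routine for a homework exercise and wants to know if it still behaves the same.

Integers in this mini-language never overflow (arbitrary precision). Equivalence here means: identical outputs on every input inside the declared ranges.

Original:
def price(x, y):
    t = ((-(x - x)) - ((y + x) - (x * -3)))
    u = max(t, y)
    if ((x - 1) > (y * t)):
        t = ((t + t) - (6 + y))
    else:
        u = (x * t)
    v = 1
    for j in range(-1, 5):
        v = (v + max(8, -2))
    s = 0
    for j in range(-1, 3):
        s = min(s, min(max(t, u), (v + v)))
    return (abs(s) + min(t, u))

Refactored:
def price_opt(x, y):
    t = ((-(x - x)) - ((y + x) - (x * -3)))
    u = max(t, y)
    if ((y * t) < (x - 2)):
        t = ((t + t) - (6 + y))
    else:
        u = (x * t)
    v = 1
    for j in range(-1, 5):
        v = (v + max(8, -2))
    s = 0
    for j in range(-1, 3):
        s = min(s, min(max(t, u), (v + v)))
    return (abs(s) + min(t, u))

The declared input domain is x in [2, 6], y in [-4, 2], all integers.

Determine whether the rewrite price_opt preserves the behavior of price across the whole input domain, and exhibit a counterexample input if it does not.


The rewrite breaks on x=2, y=0, where the results are -22 and -8.
price: t=-8, then u=0, then ((x - 1) > (y * t)) is true, then t=-22, then v=1, then (j=-1), then v=9, then (j=0), then v=17, then (j=1), then v=25, then (j=2), then v=33, then (j=3), then v=41, then (j=4), then v=49, then s=0, then (j=-1), then s=0, then (j=0), then s=0, then (j=1), then s=0, then (j=2), then s=0, then returns -22
price_opt: t=-8, then u=0, then ((y * t) < (x - 2)) is false, then u=-16, then v=1, then (j=-1), then v=9, then (j=0), then v=17, then (j=1), then v=25, then (j=2), then v=33, then (j=3), then v=41, then (j=4), then v=49, then s=0, then (j=-1), then s=-8, then (j=0), then s=-8, then (j=1), then s=-8, then (j=2), then s=-8, then returns -8
verdict: not equivalent; witness: x=2, y=0
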